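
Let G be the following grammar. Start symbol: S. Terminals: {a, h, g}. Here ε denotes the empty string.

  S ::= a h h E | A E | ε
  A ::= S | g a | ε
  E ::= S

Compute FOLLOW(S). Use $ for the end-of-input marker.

{$, a, g}

FIRST(S) = {ε, a, g}  (via A E)
FIRST(A) = {ε, a, g}  (via S)
FIRST(E) = {ε, a, g}  (via S)
FOLLOW(S) includes $ since S is the start symbol.
FOLLOW(S): in A::=S, the suffix after S is empty, so FOLLOW(S) ⊇ FOLLOW(A) = {$, a, g}; in E::=S, the suffix after S is empty, so FOLLOW(S) ⊇ FOLLOW(E) = {$, a, g}. Thus FOLLOW(S) = {$, a, g}.
FOLLOW(A): in S::=A E, A is followed by E with FIRST {ε, a, g}; in S::=A E, the suffix after A is nullable, so FOLLOW(A) ⊇ FOLLOW(S) = {$, a, g}. Thus FOLLOW(A) = {$, a, g}.
FOLLOW(E): in S::=a h h E, the suffix after E is empty, so FOLLOW(E) ⊇ FOLLOW(S) = {$, a, g}; in S::=A E, the suffix after E is empty, so FOLLOW(E) ⊇ FOLLOW(S) = {$, a, g}. Thus FOLLOW(E) = {$, a, g}.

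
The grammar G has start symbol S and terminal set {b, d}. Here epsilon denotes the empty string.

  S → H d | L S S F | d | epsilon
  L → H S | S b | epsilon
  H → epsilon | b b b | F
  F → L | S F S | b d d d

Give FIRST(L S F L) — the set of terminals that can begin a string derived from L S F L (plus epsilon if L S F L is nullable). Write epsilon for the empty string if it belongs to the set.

{epsilon, b, d}

FIRST(S) = {epsilon, b, d}  (via H d, L S S F)
FIRST(L) = {epsilon, b, d}  (via H S, S b)
FIRST(F) = {epsilon, b, d}  (via L, S F S)
FIRST(H) = {epsilon, b, d}  (via F)
FIRST(L S F L): take FIRST of each symbol in turn, carrying on past any symbol whose FIRST contains epsilon; result {epsilon, b, d}.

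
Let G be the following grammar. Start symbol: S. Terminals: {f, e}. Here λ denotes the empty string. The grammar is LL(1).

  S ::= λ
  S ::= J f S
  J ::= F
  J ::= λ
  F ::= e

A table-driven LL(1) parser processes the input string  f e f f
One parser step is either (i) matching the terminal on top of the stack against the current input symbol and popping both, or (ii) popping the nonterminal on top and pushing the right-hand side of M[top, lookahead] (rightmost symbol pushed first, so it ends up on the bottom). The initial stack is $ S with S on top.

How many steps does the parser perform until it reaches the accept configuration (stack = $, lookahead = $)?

step 1: stack=$ S  input=f e f f $  — expand S ::= J f S
step 2: stack=$ S f J  input=f e f f $  — expand J ::= λ
step 3: stack=$ S f  input=f e f f $  — match f
step 4: stack=$ S  input=e f f $  — expand S ::= J f S
step 5: stack=$ S f J  input=e f f $  — expand J ::= F
step 6: stack=$ S f F  input=e f f $  — expand F ::= e
step 7: stack=$ S f e  input=e f f $  — match e
step 8: stack=$ S f  input=f f $  — match f
step 9: stack=$ S  input=f $  — expand S ::= J f S
step 10: stack=$ S f J  input=f $  — expand J ::= λ
step 11: stack=$ S f  input=f $  — match f
step 12: stack=$ S  input=$  — expand S ::= λ
Accept reached after 12 steps.

12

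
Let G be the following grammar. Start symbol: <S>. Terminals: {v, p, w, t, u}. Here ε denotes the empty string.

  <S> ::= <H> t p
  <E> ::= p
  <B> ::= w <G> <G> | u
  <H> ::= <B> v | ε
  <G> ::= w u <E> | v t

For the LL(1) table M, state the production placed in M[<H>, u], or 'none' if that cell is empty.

<H> ::= <B> v

FIRST(<E>): from <E>::=p we get {p}. So FIRST(<E>) = {p}.
FIRST(<B>): from <B>::=w <G> <G> we get {w}; from <B>::=u we get {u}. So FIRST(<B>) = {u, w}.
FIRST(<G>): from <G>::=w u <E> we get {w}; from <G>::=v t we get {v}. So FIRST(<G>) = {v, w}.
FIRST(<H>): from <H>::=<B> v we get {u, w}; from <H>::=ε we get {ε}. So FIRST(<H>) = {ε, u, w}.
FIRST(<S>): from <S>::=<H> t p we get {t, u, w}. So FIRST(<S>) = {t, u, w}.
FOLLOW(<S>) includes $ since <S> is the start symbol.
FOLLOW(<H>): in <S>::=<H> t p, <H> is followed by t p with FIRST {t}. Thus FOLLOW(<H>) = {t}.
For <H> ::= <B> v: FIRST(<B> v) = {u, w}, so it goes in M[<H>, t] for t ∈ {u, w}.
For <H> ::= ε: FIRST(ε) = {ε}, so it goes in M[<H>, t] for t ∈ {}; since ε ∈ FIRST, also for every t ∈ FOLLOW(<H>) = {t}.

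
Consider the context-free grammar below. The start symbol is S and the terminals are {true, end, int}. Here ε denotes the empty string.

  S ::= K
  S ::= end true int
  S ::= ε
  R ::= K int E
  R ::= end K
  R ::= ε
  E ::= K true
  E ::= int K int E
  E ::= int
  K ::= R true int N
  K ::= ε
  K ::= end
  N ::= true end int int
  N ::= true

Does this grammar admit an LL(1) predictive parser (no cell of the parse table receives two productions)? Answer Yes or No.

No

FIRST(S) = {ε, end, int, true}
FIRST(R) = {ε, end, int, true}
FIRST(E) = {end, int, true}
FIRST(K) = {ε, end, int, true}
FIRST(N) = {true}
FOLLOW(S) = {$}
FOLLOW(R) = {true}
FOLLOW(E) = {true}
FOLLOW(K) = {$, int, true}
FOLLOW(N) = {$, int, true}
Cell M[E, int] receives both E ::= K true and E ::= int K int E and E ::= int — the grammar is not LL(1).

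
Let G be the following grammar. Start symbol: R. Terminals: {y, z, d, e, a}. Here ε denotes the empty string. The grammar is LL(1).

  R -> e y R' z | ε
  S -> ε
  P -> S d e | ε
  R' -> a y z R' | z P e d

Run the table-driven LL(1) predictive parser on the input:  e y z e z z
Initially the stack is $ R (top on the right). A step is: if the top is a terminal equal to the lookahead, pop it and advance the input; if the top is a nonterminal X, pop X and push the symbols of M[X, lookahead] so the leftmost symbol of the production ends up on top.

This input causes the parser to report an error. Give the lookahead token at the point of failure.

step 1: stack=$ R  input=e y z e z z $  — expand R -> e y R' z
step 2: stack=$ z R' y e  input=e y z e z z $  — match e
step 3: stack=$ z R' y  input=y z e z z $  — match y
step 4: stack=$ z R'  input=z e z z $  — expand R' -> z P e d
step 5: stack=$ z d e P z  input=z e z z $  — match z
step 6: stack=$ z d e P  input=e z z $  — expand P -> ε
step 7: stack=$ z d e  input=e z z $  — match e
step 8: stack=$ z d  input=z z $  — error: top is terminal d but lookahead is z

z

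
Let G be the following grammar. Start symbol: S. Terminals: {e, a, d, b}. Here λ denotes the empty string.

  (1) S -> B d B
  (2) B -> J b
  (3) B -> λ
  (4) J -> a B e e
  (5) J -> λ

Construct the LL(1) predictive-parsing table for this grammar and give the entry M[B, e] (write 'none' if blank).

B -> λ

FIRST(J) = {λ, a}
FIRST(B) = {λ, a, b}  (via J b)
FIRST(S) = {a, b, d}  (via B d B)
FOLLOW(S) includes $ since S is the start symbol.
FOLLOW(S): S appears on no right-hand side. Thus FOLLOW(S) = {$}.
FOLLOW(B): in S->B d B (occurrence 1), B is followed by d B with FIRST {d}; in S->B d B (occurrence 2), the suffix after B is empty, so FOLLOW(B) ⊇ FOLLOW(S) = {$}; in J->a B e e, B is followed by e e with FIRST {e}. Thus FOLLOW(B) = {$, d, e}.
For B -> J b: FIRST(J b) = {a, b}, so it goes in M[B, t] for t ∈ {a, b}.
For B -> λ: FIRST(λ) = {λ}, so it goes in M[B, t] for t ∈ {}; since λ ∈ FIRST, also for every t ∈ FOLLOW(B) = {$, d, e}.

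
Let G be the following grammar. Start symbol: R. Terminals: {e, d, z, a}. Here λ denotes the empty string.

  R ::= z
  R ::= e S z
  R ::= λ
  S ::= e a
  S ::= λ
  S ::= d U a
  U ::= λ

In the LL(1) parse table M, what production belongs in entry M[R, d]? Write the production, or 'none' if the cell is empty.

FIRST(R) = {λ, e, z}
FIRST(S) = {λ, d, e}
FIRST(U) = {λ}
FOLLOW(R) includes $ since R is the start symbol.
FOLLOW(R): R appears on no right-hand side. Thus FOLLOW(R) = {$}.
For R ::= z: FIRST(z) = {z}, so it goes in M[R, t] for t ∈ {z}.
For R ::= e S z: FIRST(e S z) = {e}, so it goes in M[R, t] for t ∈ {e}.
For R ::= λ: FIRST(λ) = {λ}, so it goes in M[R, t] for t ∈ {}; since λ ∈ FIRST, also for every t ∈ FOLLOW(R) = {$}.
None of these place a production in M[R, d].

none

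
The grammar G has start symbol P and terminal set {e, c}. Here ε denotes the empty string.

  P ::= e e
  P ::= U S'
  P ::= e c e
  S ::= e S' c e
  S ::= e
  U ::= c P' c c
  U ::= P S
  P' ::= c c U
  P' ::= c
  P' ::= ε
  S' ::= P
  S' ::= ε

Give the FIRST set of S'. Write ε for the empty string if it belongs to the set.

FIRST(S): from S::=e S' c e we get {e}; from S::=e we get {e}. So FIRST(S) = {e}.
FIRST(P'): from P'::=c c U we get {c}; from P'::=c we get {c}; from P'::=ε we get {ε}. So FIRST(P') = {ε, c}.
FIRST(P): from P::=e e we get {e}; from P::=U S' we get {c, e}; from P::=e c e we get {e}. So FIRST(P) = {c, e}.
FIRST(U): from U::=c P' c c we get {c}; from U::=P S we get {c, e}. So FIRST(U) = {c, e}.
FIRST(S'): from S'::=P we get {c, e}; from S'::=ε we get {ε}. So FIRST(S') = {ε, c, e}.

{ε, c, e}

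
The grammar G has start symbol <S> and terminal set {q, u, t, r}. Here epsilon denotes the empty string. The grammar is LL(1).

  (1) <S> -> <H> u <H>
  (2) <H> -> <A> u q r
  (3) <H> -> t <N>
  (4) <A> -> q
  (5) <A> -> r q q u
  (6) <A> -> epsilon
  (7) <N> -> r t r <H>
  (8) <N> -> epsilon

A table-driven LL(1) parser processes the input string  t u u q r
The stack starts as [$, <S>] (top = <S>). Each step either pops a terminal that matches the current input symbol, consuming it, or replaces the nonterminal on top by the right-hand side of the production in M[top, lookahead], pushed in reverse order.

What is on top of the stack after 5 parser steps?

<H>

     Stack          Input        Action
  1  $ <S>          t u u q r $  expand <S> -> <H> u <H>
  2  $ <H> u <H>    t u u q r $  expand <H> -> t <N>
  3  $ <H> u <N> t  t u u q r $  match t
  4  $ <H> u <N>    u u q r $    expand <N> -> epsilon
  5  $ <H> u        u u q r $    match u
Stack after step 5: $ <H> (top = <H>).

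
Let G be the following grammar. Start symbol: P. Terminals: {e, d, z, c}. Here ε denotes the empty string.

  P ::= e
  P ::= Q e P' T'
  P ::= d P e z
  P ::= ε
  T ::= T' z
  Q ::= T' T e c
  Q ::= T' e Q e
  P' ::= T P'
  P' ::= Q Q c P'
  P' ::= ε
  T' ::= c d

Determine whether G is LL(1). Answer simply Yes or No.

No

FIRST(P) = {ε, c, d, e}
FIRST(T) = {c}
FIRST(Q) = {c}
FIRST(P') = {ε, c}
FIRST(T') = {c}
FOLLOW(P) = {$, e}
FOLLOW(T) = {c, e}
FOLLOW(Q) = {c, e}
FOLLOW(P') = {c}
FOLLOW(T') = {$, c, e, z}
Cell M[P, e] receives both P ::= e and P ::= ε — the grammar is not LL(1).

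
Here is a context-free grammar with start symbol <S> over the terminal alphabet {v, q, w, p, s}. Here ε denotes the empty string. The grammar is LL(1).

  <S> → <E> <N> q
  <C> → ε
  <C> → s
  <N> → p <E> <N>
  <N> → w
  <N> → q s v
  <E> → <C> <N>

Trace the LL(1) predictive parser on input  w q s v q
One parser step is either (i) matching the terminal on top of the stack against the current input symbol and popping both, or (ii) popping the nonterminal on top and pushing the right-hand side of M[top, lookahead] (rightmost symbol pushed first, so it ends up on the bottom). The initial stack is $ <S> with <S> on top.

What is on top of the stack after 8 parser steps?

     Stack            Input        Action
  1  $ <S>            w q s v q $  expand <S> → <E> <N> q
  2  $ q <N> <E>      w q s v q $  expand <E> → <C> <N>
  3  $ q <N> <N> <C>  w q s v q $  expand <C> → ε
  4  $ q <N> <N>      w q s v q $  expand <N> → w
  5  $ q <N> w        w q s v q $  match w
  6  $ q <N>          q s v q $    expand <N> → q s v
  7  $ q v s q        q s v q $    match q
  8  $ q v s          s v q $      match s
Stack after step 8: $ q v (top = v).

v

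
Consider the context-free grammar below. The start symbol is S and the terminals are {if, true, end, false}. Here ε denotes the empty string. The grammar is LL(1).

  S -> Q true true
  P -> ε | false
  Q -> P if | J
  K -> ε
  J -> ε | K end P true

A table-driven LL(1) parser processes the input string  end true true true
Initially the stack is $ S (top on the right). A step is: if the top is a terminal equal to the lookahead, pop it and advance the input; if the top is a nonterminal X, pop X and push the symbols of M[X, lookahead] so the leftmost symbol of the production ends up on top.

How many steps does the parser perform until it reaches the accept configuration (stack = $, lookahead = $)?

     Stack                     Input                 Action
  1  $ S                       end true true true $  expand S -> Q true true
  2  $ true true Q             end true true true $  expand Q -> J
  3  $ true true J             end true true true $  expand J -> K end P true
  4  $ true true true P end K  end true true true $  expand K -> ε
  5  $ true true true P end    end true true true $  match end
  6  $ true true true P        true true true $      expand P -> ε
  7  $ true true true          true true true $      match true
  8  $ true true               true true $           match true
  9  $ true                    true $                match true
Accept reached after 9 steps.

9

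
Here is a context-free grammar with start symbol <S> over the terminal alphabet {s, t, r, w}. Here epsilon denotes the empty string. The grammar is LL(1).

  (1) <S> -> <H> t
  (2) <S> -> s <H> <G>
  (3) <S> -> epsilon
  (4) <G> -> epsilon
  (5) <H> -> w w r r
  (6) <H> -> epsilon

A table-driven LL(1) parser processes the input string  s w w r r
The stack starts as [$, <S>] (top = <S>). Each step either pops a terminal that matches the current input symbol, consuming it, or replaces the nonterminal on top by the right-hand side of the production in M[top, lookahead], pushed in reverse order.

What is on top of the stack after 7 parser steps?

step 1: stack=$ <S>  input=s w w r r $  — expand <S> -> s <H> <G>
step 2: stack=$ <G> <H> s  input=s w w r r $  — match s
step 3: stack=$ <G> <H>  input=w w r r $  — expand <H> -> w w r r
step 4: stack=$ <G> r r w w  input=w w r r $  — match w
step 5: stack=$ <G> r r w  input=w r r $  — match w
step 6: stack=$ <G> r r  input=r r $  — match r
step 7: stack=$ <G> r  input=r $  — match r
Stack after step 7: $ <G> (top = <G>).

<G>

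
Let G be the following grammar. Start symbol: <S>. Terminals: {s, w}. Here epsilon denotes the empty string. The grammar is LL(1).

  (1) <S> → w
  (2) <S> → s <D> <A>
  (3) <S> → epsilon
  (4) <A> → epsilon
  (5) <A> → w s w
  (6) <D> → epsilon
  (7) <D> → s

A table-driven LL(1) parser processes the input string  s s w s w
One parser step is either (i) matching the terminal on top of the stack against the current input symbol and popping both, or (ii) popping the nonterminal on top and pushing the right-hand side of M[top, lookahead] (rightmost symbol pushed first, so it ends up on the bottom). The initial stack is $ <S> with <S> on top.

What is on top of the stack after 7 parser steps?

w

step 1: stack=$ <S>  input=s s w s w $  — expand <S> → s <D> <A>
step 2: stack=$ <A> <D> s  input=s s w s w $  — match s
step 3: stack=$ <A> <D>  input=s w s w $  — expand <D> → s
step 4: stack=$ <A> s  input=s w s w $  — match s
step 5: stack=$ <A>  input=w s w $  — expand <A> → w s w
step 6: stack=$ w s w  input=w s w $  — match w
step 7: stack=$ w s  input=s w $  — match s
Stack after step 7: $ w (top = w).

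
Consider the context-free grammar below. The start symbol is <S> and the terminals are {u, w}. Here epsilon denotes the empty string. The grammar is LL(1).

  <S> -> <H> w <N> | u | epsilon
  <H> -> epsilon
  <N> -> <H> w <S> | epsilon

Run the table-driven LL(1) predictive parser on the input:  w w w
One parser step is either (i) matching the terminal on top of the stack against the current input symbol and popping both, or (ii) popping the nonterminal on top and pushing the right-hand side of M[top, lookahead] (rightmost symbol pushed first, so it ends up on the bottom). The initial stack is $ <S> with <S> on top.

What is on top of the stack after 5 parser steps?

step 1: stack=$ <S>  input=w w w $  — expand <S> -> <H> w <N>
step 2: stack=$ <N> w <H>  input=w w w $  — expand <H> -> epsilon
step 3: stack=$ <N> w  input=w w w $  — match w
step 4: stack=$ <N>  input=w w $  — expand <N> -> <H> w <S>
step 5: stack=$ <S> w <H>  input=w w $  — expand <H> -> epsilon
Stack after step 5: $ <S> w (top = w).

w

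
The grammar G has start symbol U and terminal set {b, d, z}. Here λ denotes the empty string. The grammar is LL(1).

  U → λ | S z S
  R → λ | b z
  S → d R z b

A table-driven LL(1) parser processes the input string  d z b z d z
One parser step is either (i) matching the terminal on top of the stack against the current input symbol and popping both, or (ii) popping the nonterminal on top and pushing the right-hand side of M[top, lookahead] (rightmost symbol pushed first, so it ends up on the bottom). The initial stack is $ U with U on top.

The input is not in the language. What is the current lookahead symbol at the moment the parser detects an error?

$

step 1: stack=$ U  input=d z b z d z $  — expand U → S z S
step 2: stack=$ S z S  input=d z b z d z $  — expand S → d R z b
step 3: stack=$ S z b z R d  input=d z b z d z $  — match d
step 4: stack=$ S z b z R  input=z b z d z $  — expand R → λ
step 5: stack=$ S z b z  input=z b z d z $  — match z
step 6: stack=$ S z b  input=b z d z $  — match b
step 7: stack=$ S z  input=z d z $  — match z
step 8: stack=$ S  input=d z $  — expand S → d R z b
step 9: stack=$ b z R d  input=d z $  — match d
step 10: stack=$ b z R  input=z $  — expand R → λ
step 11: stack=$ b z  input=z $  — match z
step 12: stack=$ b  input=$  — error: top is terminal b but lookahead is $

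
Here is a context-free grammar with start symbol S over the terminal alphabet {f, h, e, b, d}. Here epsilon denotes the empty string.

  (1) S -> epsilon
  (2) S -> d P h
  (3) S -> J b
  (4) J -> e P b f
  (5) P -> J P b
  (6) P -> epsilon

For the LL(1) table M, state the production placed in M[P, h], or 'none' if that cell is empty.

P -> epsilon

FIRST(J): from J->e P b f we get {e}. So FIRST(J) = {e}.
FIRST(S): from S->epsilon we get {epsilon}; from S->d P h we get {d}; from S->J b we get {e}. So FIRST(S) = {epsilon, d, e}.
FIRST(P): from P->J P b we get {e}; from P->epsilon we get {epsilon}. So FIRST(P) = {epsilon, e}.
FOLLOW(S) includes $ since S is the start symbol.
FOLLOW(P): in S->d P h, P is followed by h with FIRST {h}; in J->e P b f, P is followed by b f with FIRST {b}; in P->J P b, P is followed by b with FIRST {b}. Thus FOLLOW(P) = {b, h}.
For P -> J P b: FIRST(J P b) = {e}, so it goes in M[P, t] for t ∈ {e}.
For P -> epsilon: FIRST(epsilon) = {epsilon}, so it goes in M[P, t] for t ∈ {}; since epsilon ∈ FIRST, also for every t ∈ FOLLOW(P) = {b, h}.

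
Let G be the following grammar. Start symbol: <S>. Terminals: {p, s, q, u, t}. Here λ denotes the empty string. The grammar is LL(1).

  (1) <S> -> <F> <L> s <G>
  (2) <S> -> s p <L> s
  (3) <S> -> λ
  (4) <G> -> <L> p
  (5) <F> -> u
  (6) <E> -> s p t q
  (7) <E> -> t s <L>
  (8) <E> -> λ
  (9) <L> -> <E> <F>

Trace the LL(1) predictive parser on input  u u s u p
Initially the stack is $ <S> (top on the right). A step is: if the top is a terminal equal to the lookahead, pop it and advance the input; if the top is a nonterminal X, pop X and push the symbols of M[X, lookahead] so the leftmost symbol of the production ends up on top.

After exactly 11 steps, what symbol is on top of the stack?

<F>

step 1: stack=$ <S>  input=u u s u p $  — expand <S> -> <F> <L> s <G>
step 2: stack=$ <G> s <L> <F>  input=u u s u p $  — expand <F> -> u
step 3: stack=$ <G> s <L> u  input=u u s u p $  — match u
step 4: stack=$ <G> s <L>  input=u s u p $  — expand <L> -> <E> <F>
step 5: stack=$ <G> s <F> <E>  input=u s u p $  — expand <E> -> λ
step 6: stack=$ <G> s <F>  input=u s u p $  — expand <F> -> u
step 7: stack=$ <G> s u  input=u s u p $  — match u
step 8: stack=$ <G> s  input=s u p $  — match s
step 9: stack=$ <G>  input=u p $  — expand <G> -> <L> p
step 10: stack=$ p <L>  input=u p $  — expand <L> -> <E> <F>
step 11: stack=$ p <F> <E>  input=u p $  — expand <E> -> λ
Stack after step 11: $ p <F> (top = <F>).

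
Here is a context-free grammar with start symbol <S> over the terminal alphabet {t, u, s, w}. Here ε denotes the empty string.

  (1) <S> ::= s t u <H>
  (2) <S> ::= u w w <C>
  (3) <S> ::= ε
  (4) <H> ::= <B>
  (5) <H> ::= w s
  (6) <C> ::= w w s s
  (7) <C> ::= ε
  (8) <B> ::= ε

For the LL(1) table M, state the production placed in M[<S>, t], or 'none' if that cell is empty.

none

FIRST(<S>): from <S>::=s t u <H> we get {s}; from <S>::=u w w <C> we get {u}; from <S>::=ε we get {ε}. So FIRST(<S>) = {ε, s, u}.
FIRST(<C>): from <C>::=w w s s we get {w}; from <C>::=ε we get {ε}. So FIRST(<C>) = {ε, w}.
FIRST(<B>): from <B>::=ε we get {ε}. So FIRST(<B>) = {ε}.
FIRST(<H>): from <H>::=<B> we get {ε}; from <H>::=w s we get {w}. So FIRST(<H>) = {ε, w}.
FOLLOW(<S>) includes $ since <S> is the start symbol.
FOLLOW(<S>): <S> appears on no right-hand side. Thus FOLLOW(<S>) = {$}.
For <S> ::= s t u <H>: FIRST(s t u <H>) = {s}, so it goes in M[<S>, t] for t ∈ {s}.
For <S> ::= u w w <C>: FIRST(u w w <C>) = {u}, so it goes in M[<S>, t] for t ∈ {u}.
For <S> ::= ε: FIRST(ε) = {ε}, so it goes in M[<S>, t] for t ∈ {}; since ε ∈ FIRST, also for every t ∈ FOLLOW(<S>) = {$}.
None of these place a production in M[<S>, t].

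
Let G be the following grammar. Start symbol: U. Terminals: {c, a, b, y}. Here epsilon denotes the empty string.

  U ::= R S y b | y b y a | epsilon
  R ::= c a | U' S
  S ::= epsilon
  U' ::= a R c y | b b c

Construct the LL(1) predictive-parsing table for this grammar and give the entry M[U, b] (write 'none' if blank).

U ::= R S y b

FIRST(S): from S::=epsilon we get {epsilon}. So FIRST(S) = {epsilon}.
FIRST(U'): from U'::=a R c y we get {a}; from U'::=b b c we get {b}. So FIRST(U') = {a, b}.
FIRST(R): from R::=c a we get {c}; from R::=U' S we get {a, b}. So FIRST(R) = {a, b, c}.
FIRST(U): from U::=R S y b we get {a, b, c}; from U::=y b y a we get {y}; from U::=epsilon we get {epsilon}. So FIRST(U) = {epsilon, a, b, c, y}.
FOLLOW(U) includes $ since U is the start symbol.
FOLLOW(U): U appears on no right-hand side. Thus FOLLOW(U) = {$}.
For U ::= R S y b: FIRST(R S y b) = {a, b, c}, so it goes in M[U, t] for t ∈ {a, b, c}.
For U ::= y b y a: FIRST(y b y a) = {y}, so it goes in M[U, t] for t ∈ {y}.
For U ::= epsilon: FIRST(epsilon) = {epsilon}, so it goes in M[U, t] for t ∈ {}; since epsilon ∈ FIRST, also for every t ∈ FOLLOW(U) = {$}.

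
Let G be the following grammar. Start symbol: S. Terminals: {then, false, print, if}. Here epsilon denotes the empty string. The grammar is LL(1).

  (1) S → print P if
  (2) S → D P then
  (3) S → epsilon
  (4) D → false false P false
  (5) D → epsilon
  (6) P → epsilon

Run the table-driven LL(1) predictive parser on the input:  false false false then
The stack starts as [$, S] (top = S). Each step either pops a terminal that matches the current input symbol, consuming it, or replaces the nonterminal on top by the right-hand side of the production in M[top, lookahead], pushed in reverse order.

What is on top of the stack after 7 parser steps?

step 1: stack=$ S  input=false false false then $  — expand S → D P then
step 2: stack=$ then P D  input=false false false then $  — expand D → false false P false
step 3: stack=$ then P false P false false  input=false false false then $  — match false
step 4: stack=$ then P false P false  input=false false then $  — match false
step 5: stack=$ then P false P  input=false then $  — expand P → epsilon
step 6: stack=$ then P false  input=false then $  — match false
step 7: stack=$ then P  input=then $  — expand P → epsilon
Stack after step 7: $ then (top = then).

then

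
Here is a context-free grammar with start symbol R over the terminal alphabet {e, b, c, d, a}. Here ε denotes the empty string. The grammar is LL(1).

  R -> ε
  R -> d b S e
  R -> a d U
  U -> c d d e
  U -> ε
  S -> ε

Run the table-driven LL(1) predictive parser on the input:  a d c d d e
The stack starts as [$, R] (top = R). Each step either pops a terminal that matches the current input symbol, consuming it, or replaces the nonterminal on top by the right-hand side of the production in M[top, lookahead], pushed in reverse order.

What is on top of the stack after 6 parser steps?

     Stack      Input          Action
  1  $ R        a d c d d e $  expand R -> a d U
  2  $ U d a    a d c d d e $  match a
  3  $ U d      d c d d e $    match d
  4  $ U        c d d e $      expand U -> c d d e
  5  $ e d d c  c d d e $      match c
  6  $ e d d    d d e $        match d
Stack after step 6: $ e d (top = d).

d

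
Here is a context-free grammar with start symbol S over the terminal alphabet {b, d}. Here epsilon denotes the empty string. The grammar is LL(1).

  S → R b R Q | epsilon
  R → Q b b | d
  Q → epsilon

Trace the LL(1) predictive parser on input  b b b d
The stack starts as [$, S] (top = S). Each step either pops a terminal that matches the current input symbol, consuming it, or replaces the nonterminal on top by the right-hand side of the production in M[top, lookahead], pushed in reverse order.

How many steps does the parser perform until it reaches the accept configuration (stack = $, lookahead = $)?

9

     Stack          Input      Action
  1  $ S            b b b d $  expand S → R b R Q
  2  $ Q R b R      b b b d $  expand R → Q b b
  3  $ Q R b b b Q  b b b d $  expand Q → epsilon
  4  $ Q R b b b    b b b d $  match b
  5  $ Q R b b      b b d $    match b
  6  $ Q R b        b d $      match b
  7  $ Q R          d $        expand R → d
  8  $ Q d          d $        match d
  9  $ Q            $          expand Q → epsilon
Accept reached after 9 steps.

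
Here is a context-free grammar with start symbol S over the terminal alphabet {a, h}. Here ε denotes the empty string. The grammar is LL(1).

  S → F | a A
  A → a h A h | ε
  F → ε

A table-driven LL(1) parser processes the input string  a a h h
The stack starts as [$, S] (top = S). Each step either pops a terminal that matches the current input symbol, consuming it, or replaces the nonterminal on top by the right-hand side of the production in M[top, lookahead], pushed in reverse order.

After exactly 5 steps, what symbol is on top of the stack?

A

step 1: stack=$ S  input=a a h h $  — expand S → a A
step 2: stack=$ A a  input=a a h h $  — match a
step 3: stack=$ A  input=a h h $  — expand A → a h A h
step 4: stack=$ h A h a  input=a h h $  — match a
step 5: stack=$ h A h  input=h h $  — match h
Stack after step 5: $ h A (top = A).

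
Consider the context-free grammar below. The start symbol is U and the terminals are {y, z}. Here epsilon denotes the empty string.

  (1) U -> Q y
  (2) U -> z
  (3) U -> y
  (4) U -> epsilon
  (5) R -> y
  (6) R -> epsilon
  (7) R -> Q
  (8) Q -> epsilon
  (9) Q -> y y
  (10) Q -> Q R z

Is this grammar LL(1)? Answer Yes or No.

No

FIRST(U) = {epsilon, y, z}
FIRST(R) = {epsilon, y, z}
FIRST(Q) = {epsilon, y, z}
FOLLOW(U) = {$}
FOLLOW(R) = {z}
FOLLOW(Q) = {y, z}
Cell M[Q, y] receives both Q -> epsilon and Q -> y y and Q -> Q R z — the grammar is not LL(1).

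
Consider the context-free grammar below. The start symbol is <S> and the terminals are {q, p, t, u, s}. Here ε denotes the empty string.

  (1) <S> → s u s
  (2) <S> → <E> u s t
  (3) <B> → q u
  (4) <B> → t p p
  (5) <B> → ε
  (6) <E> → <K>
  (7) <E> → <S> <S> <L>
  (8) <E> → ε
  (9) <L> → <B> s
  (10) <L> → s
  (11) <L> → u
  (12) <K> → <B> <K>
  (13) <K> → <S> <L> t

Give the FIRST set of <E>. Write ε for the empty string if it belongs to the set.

FIRST(<B>): from <B>→q u we get {q}; from <B>→t p p we get {t}; from <B>→ε we get {ε}. So FIRST(<B>) = {ε, q, t}.
FIRST(<L>): from <L>→<B> s we get {q, s, t}; from <L>→s we get {s}; from <L>→u we get {u}. So FIRST(<L>) = {q, s, t, u}.
FIRST(<S>): from <S>→s u s we get {s}; from <S>→<E> u s t we get {q, s, t, u}. So FIRST(<S>) = {q, s, t, u}.
FIRST(<K>): from <K>→<B> <K> we get {q, s, t, u}; from <K>→<S> <L> t we get {q, s, t, u}. So FIRST(<K>) = {q, s, t, u}.
FIRST(<E>): from <E>→<K> we get {q, s, t, u}; from <E>→<S> <S> <L> we get {q, s, t, u}; from <E>→ε we get {ε}. So FIRST(<E>) = {ε, q, s, t, u}.

{ε, q, s, t, u}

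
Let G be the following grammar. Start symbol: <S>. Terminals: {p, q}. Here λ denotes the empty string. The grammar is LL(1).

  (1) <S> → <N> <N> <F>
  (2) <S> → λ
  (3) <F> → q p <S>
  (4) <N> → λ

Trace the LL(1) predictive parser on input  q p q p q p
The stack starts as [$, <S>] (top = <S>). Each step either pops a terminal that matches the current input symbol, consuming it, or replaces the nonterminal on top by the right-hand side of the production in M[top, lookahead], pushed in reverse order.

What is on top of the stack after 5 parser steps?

p

     Stack          Input          Action
  1  $ <S>          q p q p q p $  expand <S> → <N> <N> <F>
  2  $ <F> <N> <N>  q p q p q p $  expand <N> → λ
  3  $ <F> <N>      q p q p q p $  expand <N> → λ
  4  $ <F>          q p q p q p $  expand <F> → q p <S>
  5  $ <S> p q      q p q p q p $  match q
Stack after step 5: $ <S> p (top = p).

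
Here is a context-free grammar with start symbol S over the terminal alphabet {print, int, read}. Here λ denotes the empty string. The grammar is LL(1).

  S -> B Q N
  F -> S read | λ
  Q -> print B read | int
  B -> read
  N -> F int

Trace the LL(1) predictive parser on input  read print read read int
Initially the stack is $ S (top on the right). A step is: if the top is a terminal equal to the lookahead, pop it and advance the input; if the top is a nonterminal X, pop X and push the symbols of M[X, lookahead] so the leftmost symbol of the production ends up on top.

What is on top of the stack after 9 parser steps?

step 1: stack=$ S  input=read print read read int $  — expand S -> B Q N
step 2: stack=$ N Q B  input=read print read read int $  — expand B -> read
step 3: stack=$ N Q read  input=read print read read int $  — match read
step 4: stack=$ N Q  input=print read read int $  — expand Q -> print B read
step 5: stack=$ N read B print  input=print read read int $  — match print
step 6: stack=$ N read B  input=read read int $  — expand B -> read
step 7: stack=$ N read read  input=read read int $  — match read
step 8: stack=$ N read  input=read int $  — match read
step 9: stack=$ N  input=int $  — expand N -> F int
Stack after step 9: $ int F (top = F).

F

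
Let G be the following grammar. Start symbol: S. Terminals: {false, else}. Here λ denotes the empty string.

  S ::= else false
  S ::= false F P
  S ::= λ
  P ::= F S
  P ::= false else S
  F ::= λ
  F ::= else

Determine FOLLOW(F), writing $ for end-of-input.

{$, else, false}

FIRST(S): from S::=else false we get {else}; from S::=false F P we get {false}; from S::=λ we get {λ}. So FIRST(S) = {λ, else, false}.
FIRST(F): from F::=λ we get {λ}; from F::=else we get {else}. So FIRST(F) = {λ, else}.
FIRST(P): from P::=F S we get {λ, else, false}; from P::=false else S we get {false}. So FIRST(P) = {λ, else, false}.
FOLLOW(S) includes $ since S is the start symbol.
FOLLOW(S): in P::=F S, the suffix after S is empty, so FOLLOW(S) ⊇ FOLLOW(P) = {$}; in P::=false else S, the suffix after S is empty, so FOLLOW(S) ⊇ FOLLOW(P) = {$}. Thus FOLLOW(S) = {$}.
FOLLOW(P): in S::=false F P, the suffix after P is empty, so FOLLOW(P) ⊇ FOLLOW(S) = {$}. Thus FOLLOW(P) = {$}.
FOLLOW(F): in S::=false F P, F is followed by P with FIRST {λ, else, false}; in S::=false F P, the suffix after F is nullable, so FOLLOW(F) ⊇ FOLLOW(S) = {$}; in P::=F S, F is followed by S with FIRST {λ, else, false}; in P::=F S, the suffix after F is nullable, so FOLLOW(F) ⊇ FOLLOW(P) = {$}. Thus FOLLOW(F) = {$, else, false}.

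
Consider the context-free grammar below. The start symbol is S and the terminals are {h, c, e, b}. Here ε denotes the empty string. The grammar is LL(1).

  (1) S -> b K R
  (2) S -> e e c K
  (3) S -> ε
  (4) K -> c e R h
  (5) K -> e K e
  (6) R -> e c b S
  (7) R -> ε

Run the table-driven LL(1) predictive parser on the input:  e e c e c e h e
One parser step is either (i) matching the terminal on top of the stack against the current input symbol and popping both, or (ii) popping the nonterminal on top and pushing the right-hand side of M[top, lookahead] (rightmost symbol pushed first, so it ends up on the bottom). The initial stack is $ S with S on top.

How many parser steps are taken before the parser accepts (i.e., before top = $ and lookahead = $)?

12

      Stack        Input              Action
   1  $ S          e e c e c e h e $  expand S -> e e c K
   2  $ K c e e    e e c e c e h e $  match e
   3  $ K c e      e c e c e h e $    match e
   4  $ K c        c e c e h e $      match c
   5  $ K          e c e h e $        expand K -> e K e
   6  $ e K e      e c e h e $        match e
   7  $ e K        c e h e $          expand K -> c e R h
   8  $ e h R e c  c e h e $          match c
   9  $ e h R e    e h e $            match e
  10  $ e h R      h e $              expand R -> ε
  11  $ e h        h e $              match h
  12  $ e          e $                match e
Accept reached after 12 steps.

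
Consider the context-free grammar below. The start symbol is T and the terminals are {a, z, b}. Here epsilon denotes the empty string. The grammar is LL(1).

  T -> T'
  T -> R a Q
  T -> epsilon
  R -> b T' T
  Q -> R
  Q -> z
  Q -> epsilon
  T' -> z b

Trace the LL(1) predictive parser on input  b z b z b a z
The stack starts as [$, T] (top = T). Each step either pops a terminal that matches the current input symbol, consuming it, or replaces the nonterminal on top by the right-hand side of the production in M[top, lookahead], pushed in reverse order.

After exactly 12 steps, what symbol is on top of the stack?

      Stack         Input            Action
   1  $ T           b z b z b a z $  expand T -> R a Q
   2  $ Q a R       b z b z b a z $  expand R -> b T' T
   3  $ Q a T T' b  b z b z b a z $  match b
   4  $ Q a T T'    z b z b a z $    expand T' -> z b
   5  $ Q a T b z   z b z b a z $    match z
   6  $ Q a T b     b z b a z $      match b
   7  $ Q a T       z b a z $        expand T -> T'
   8  $ Q a T'      z b a z $        expand T' -> z b
   9  $ Q a b z     z b a z $        match z
  10  $ Q a b       b a z $          match b
  11  $ Q a         a z $            match a
  12  $ Q           z $              expand Q -> z
Stack after step 12: $ z (top = z).

z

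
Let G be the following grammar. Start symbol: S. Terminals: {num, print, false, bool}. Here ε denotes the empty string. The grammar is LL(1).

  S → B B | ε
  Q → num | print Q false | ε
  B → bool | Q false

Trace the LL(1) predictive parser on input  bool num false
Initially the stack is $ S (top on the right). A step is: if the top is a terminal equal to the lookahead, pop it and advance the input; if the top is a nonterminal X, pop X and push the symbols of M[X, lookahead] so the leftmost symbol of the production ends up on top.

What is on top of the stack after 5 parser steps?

num

     Stack      Input             Action
  1  $ S        bool num false $  expand S → B B
  2  $ B B      bool num false $  expand B → bool
  3  $ B bool   bool num false $  match bool
  4  $ B        num false $       expand B → Q false
  5  $ false Q  num false $       expand Q → num
Stack after step 5: $ false num (top = num).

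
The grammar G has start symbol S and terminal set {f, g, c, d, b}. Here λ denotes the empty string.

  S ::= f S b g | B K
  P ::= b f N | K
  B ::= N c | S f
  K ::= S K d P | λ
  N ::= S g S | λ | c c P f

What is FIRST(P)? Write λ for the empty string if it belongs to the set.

FIRST(S): from S::=f S b g we get {f}; from S::=B K we get {c, f}. So FIRST(S) = {c, f}.
FIRST(K): from K::=S K d P we get {c, f}; from K::=λ we get {λ}. So FIRST(K) = {λ, c, f}.
FIRST(N): from N::=S g S we get {c, f}; from N::=λ we get {λ}; from N::=c c P f we get {c}. So FIRST(N) = {λ, c, f}.
FIRST(P): from P::=b f N we get {b}; from P::=K we get {λ, c, f}. So FIRST(P) = {λ, b, c, f}.
FIRST(B): from B::=N c we get {c, f}; from B::=S f we get {c, f}. So FIRST(B) = {c, f}.

{λ, b, c, f}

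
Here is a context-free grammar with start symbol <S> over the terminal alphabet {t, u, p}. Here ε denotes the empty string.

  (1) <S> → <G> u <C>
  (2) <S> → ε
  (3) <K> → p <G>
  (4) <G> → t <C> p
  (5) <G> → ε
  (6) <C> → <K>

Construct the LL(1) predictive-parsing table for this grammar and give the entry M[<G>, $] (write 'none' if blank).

<G> → ε

FIRST(<K>) = {p}
FIRST(<G>) = {ε, t}
FIRST(<S>) = {ε, t, u}  (via <G> u <C>)
FIRST(<C>) = {p}  (via <K>)
FOLLOW(<S>) includes $ since <S> is the start symbol.
FOLLOW(<K>): in <C>→<K>, the suffix after <K> is empty, so FOLLOW(<K>) ⊇ FOLLOW(<C>) = {$, p}. Thus FOLLOW(<K>) = {$, p}.
FOLLOW(<G>): in <S>→<G> u <C>, <G> is followed by u <C> with FIRST {u}; in <K>→p <G>, the suffix after <G> is empty, so FOLLOW(<G>) ⊇ FOLLOW(<K>) = {$, p}. Thus FOLLOW(<G>) = {$, p, u}.
For <G> → t <C> p: FIRST(t <C> p) = {t}, so it goes in M[<G>, t] for t ∈ {t}.
For <G> → ε: FIRST(ε) = {ε}, so it goes in M[<G>, t] for t ∈ {}; since ε ∈ FIRST, also for every t ∈ FOLLOW(<G>) = {$, p, u}.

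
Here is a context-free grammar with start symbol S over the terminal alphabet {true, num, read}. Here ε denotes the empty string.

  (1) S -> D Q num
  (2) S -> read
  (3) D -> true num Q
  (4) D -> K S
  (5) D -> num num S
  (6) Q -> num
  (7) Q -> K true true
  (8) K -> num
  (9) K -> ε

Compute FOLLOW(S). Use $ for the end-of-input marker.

{$, num, true}

FIRST(K) = {ε, num}
FIRST(Q) = {num, true}  (via K true true)
FIRST(S) = {num, read, true}  (via D Q num)
FIRST(D) = {num, read, true}  (via K S)
FOLLOW(S) includes $ since S is the start symbol.
FOLLOW(D): in S->D Q num, D is followed by Q num with FIRST {num, true}. Thus FOLLOW(D) = {num, true}.
FOLLOW(S): in D->K S, the suffix after S is empty, so FOLLOW(S) ⊇ FOLLOW(D) = {num, true}; in D->num num S, the suffix after S is empty, so FOLLOW(S) ⊇ FOLLOW(D) = {num, true}. Thus FOLLOW(S) = {$, num, true}.
FOLLOW(Q): in S->D Q num, Q is followed by num with FIRST {num}; in D->true num Q, the suffix after Q is empty, so FOLLOW(Q) ⊇ FOLLOW(D) = {num, true}. Thus FOLLOW(Q) = {num, true}.
FOLLOW(K): in D->K S, K is followed by S with FIRST {num, read, true}; in Q->K true true, K is followed by true true with FIRST {true}. Thus FOLLOW(K) = {num, read, true}.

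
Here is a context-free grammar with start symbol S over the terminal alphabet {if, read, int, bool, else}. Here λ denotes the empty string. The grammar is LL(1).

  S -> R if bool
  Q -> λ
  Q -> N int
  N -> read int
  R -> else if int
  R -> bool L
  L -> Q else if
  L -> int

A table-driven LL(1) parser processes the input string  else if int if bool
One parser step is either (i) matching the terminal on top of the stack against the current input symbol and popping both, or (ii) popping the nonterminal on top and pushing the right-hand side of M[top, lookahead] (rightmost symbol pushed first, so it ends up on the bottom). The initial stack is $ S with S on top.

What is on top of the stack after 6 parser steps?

bool

     Stack                  Input                  Action
  1  $ S                    else if int if bool $  expand S -> R if bool
  2  $ bool if R            else if int if bool $  expand R -> else if int
  3  $ bool if int if else  else if int if bool $  match else
  4  $ bool if int if       if int if bool $       match if
  5  $ bool if int          int if bool $          match int
  6  $ bool if              if bool $              match if
Stack after step 6: $ bool (top = bool).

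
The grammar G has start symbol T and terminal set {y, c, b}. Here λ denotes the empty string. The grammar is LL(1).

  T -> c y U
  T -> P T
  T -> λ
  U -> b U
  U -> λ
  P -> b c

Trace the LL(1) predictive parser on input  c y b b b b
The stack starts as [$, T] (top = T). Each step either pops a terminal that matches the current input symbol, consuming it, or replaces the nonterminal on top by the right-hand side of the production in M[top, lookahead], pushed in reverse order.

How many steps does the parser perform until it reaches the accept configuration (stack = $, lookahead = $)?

      Stack    Input          Action
   1  $ T      c y b b b b $  expand T -> c y U
   2  $ U y c  c y b b b b $  match c
   3  $ U y    y b b b b $    match y
   4  $ U      b b b b $      expand U -> b U
   5  $ U b    b b b b $      match b
   6  $ U      b b b $        expand U -> b U
   7  $ U b    b b b $        match b
   8  $ U      b b $          expand U -> b U
   9  $ U b    b b $          match b
  10  $ U      b $            expand U -> b U
  11  $ U b    b $            match b
  12  $ U      $              expand U -> λ
Accept reached after 12 steps.

12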